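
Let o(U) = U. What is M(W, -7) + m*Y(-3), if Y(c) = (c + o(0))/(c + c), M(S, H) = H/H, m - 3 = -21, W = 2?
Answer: -8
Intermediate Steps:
m = -18 (m = 3 - 21 = -18)
M(S, H) = 1
Y(c) = ½ (Y(c) = (c + 0)/(c + c) = c/((2*c)) = c*(1/(2*c)) = ½)
M(W, -7) + m*Y(-3) = 1 - 18*½ = 1 - 9 = -8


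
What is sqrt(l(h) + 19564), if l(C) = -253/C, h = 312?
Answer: sqrt(476089770)/156 ≈ 139.87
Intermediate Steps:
sqrt(l(h) + 19564) = sqrt(-253/312 + 19564) = sqrt(6103715/312) = sqrt(476089770)/156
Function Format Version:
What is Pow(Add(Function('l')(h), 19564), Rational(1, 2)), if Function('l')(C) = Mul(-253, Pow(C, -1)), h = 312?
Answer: Mul(Rational(1, 156), Pow(476089770, Rational(1, 2))) ≈ 139.87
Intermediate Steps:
Pow(Add(Function('l')(h), 19564), Rational(1, 2)) = Pow(Add(Mul(-253, Pow(312, -1)), 19564), Rational(1, 2)) = Pow(Add(Mul(-253, Rational(1, 312)), 19564), Rational(1, 2)) = Pow(Add(Rational(-253, 312), 19564), Rational(1, 2)) = Pow(Rational(6103715, 312), Rational(1, 2)) = Mul(Rational(1, 156), Pow(476089770, Rational(1, 2)))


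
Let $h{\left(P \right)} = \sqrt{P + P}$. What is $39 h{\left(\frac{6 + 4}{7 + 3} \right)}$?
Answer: $39 \sqrt{2} \approx 55.154$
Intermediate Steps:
$h{\left(P \right)} = \sqrt{2} \sqrt{P}$ ($h{\left(P \right)} = \sqrt{2 P} = \sqrt{2} \sqrt{P}$)
$39 h{\left(\frac{6 + 4}{7 + 3} \right)} = 39 \sqrt{2} \sqrt{\frac{6 + 4}{7 + 3}} = 39 \sqrt{2} \sqrt{\frac{10}{10}} = 39 \sqrt{2} \sqrt{10 \cdot \frac{1}{10}} = 39 \sqrt{2} \sqrt{1} = 39 \sqrt{2} \cdot 1 = 39 \sqrt{2}$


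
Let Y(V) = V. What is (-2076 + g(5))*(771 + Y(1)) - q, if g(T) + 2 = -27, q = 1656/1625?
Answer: -2640724156/1625 ≈ -1.6251e+6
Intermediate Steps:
q = 1656/1625 (q = 1656*(1/1625) = 1656/1625 ≈ 1.0191)
g(T) = -29 (g(T) = -2 - 27 = -29)
(-2076 + g(5))*(771 + Y(1)) - q = (-2076 - 29)*(771 + 1) - 1*1656/1625 = -2105*772 - 1656/1625 = -1625060 - 1656/1625 = -2640724156/1625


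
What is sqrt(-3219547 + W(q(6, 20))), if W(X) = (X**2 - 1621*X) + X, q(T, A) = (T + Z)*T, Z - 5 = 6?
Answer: 181*I*sqrt(103) ≈ 1836.9*I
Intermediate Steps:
Z = 11 (Z = 5 + 6 = 11)
q(T, A) = T*(11 + T) (q(T, A) = (T + 11)*T = (11 + T)*T = T*(11 + T))
W(X) = X**2 - 1620*X
sqrt(-3219547 + W(q(6, 20))) = sqrt(-3219547 + (6*(11 + 6))*(-1620 + 6*(11 + 6))) = sqrt(-3219547 + (6*17)*(-1620 + 6*17)) = sqrt(-3219547 + 102*(-1620 + 102)) = sqrt(-3219547 + 102*(-1518)) = sqrt(-3219547 - 154836) = sqrt(-3374383) = 181*I*sqrt(103)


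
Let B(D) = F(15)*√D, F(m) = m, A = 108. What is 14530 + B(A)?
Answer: 14530 + 90*√3 ≈ 14686.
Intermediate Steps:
B(D) = 15*√D
14530 + B(A) = 14530 + 15*√108 = 14530 + 15*(6*√3) = 14530 + 90*√3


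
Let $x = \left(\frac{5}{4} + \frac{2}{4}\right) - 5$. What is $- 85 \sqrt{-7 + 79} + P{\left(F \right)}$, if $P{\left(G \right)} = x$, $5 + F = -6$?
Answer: $- \frac{13}{4} - 510 \sqrt{2} \approx -724.5$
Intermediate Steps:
$F = -11$ ($F = -5 - 6 = -11$)
$x = - \frac{13}{4}$ ($x = \left(5 \cdot \frac{1}{4} + 2 \cdot \frac{1}{4}\right) - 5 = \left(\frac{5}{4} + \frac{1}{2}\right) - 5 = \frac{7}{4} - 5 = - \frac{13}{4} \approx -3.25$)
$P{\left(G \right)} = - \frac{13}{4}$
$- 85 \sqrt{-7 + 79} + P{\left(F \right)} = - 85 \sqrt{-7 + 79} - \frac{13}{4} = - 85 \sqrt{72} - \frac{13}{4} = - 85 \cdot 6 \sqrt{2} - \frac{13}{4} = - 510 \sqrt{2} - \frac{13}{4} = - \frac{13}{4} - 510 \sqrt{2}$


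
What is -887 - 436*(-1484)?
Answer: 646137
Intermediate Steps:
-887 - 436*(-1484) = -887 + 647024 = 646137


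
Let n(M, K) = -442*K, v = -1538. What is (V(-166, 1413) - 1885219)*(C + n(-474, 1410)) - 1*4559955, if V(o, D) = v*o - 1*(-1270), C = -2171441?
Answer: 4551494925746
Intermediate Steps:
V(o, D) = 1270 - 1538*o (V(o, D) = -1538*o - 1*(-1270) = -1538*o + 1270 = 1270 - 1538*o)
(V(-166, 1413) - 1885219)*(C + n(-474, 1410)) - 1*4559955 = ((1270 - 1538*(-166)) - 1885219)*(-2171441 - 442*1410) - 1*4559955 = ((1270 + 255308) - 1885219)*(-2171441 - 623220) - 4559955 = (256578 - 1885219)*(-2794661) - 4559955 = -1628641*(-2794661) - 4559955 = 4551499485701 - 4559955 = 4551494925746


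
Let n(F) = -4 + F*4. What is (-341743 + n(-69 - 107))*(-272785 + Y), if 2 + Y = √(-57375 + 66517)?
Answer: 93416180937 - 342451*√9142 ≈ 9.3383e+10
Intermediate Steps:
Y = -2 + √9142 (Y = -2 + √(-57375 + 66517) = -2 + √9142 ≈ 93.614)
n(F) = -4 + 4*F
(-341743 + n(-69 - 107))*(-272785 + Y) = (-341743 + (-4 + 4*(-69 - 107)))*(-272785 + (-2 + √9142)) = (-341743 + (-4 + 4*(-176)))*(-272787 + √9142) = (-341743 + (-4 - 704))*(-272787 + √9142) = (-341743 - 708)*(-272787 + √9142) = -342451*(-272787 + √9142) = 93416180937 - 342451*√9142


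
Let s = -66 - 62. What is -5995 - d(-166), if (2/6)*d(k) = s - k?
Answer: -6109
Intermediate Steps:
s = -128
d(k) = -384 - 3*k (d(k) = 3*(-128 - k) = -384 - 3*k)
-5995 - d(-166) = -5995 - (-384 - 3*(-166)) = -5995 - (-384 + 498) = -5995 - 1*114 = -5995 - 114 = -6109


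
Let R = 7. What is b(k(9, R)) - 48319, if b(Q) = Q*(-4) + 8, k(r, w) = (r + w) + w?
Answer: -48403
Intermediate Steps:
k(r, w) = r + 2*w
b(Q) = 8 - 4*Q (b(Q) = -4*Q + 8 = 8 - 4*Q)
b(k(9, R)) - 48319 = (8 - 4*(9 + 2*7)) - 48319 = (8 - 4*(9 + 14)) - 48319 = (8 - 4*23) - 48319 = (8 - 92) - 48319 = -84 - 48319 = -48403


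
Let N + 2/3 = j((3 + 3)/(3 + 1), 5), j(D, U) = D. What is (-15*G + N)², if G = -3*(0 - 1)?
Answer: 70225/36 ≈ 1950.7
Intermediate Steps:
G = 3 (G = -3*(-1) = 3)
N = ⅚ (N = -⅔ + (3 + 3)/(3 + 1) = -⅔ + 6/4 = -⅔ + 6*(¼) = -⅔ + 3/2 = ⅚ ≈ 0.83333)
(-15*G + N)² = (-15*3 + ⅚)² = (-45 + ⅚)² = (-265/6)² = 70225/36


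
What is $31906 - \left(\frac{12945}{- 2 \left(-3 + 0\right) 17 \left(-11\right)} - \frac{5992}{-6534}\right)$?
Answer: $\frac{3545234359}{111078} \approx 31917.0$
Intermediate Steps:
$31906 - \left(\frac{12945}{- 2 \left(-3 + 0\right) 17 \left(-11\right)} - \frac{5992}{-6534}\right) = 31906 - \left(\frac{12945}{\left(-2\right) \left(-3\right) 17 \left(-11\right)} - - \frac{2996}{3267}\right) = 31906 - \left(\frac{12945}{6 \cdot 17 \left(-11\right)} + \frac{2996}{3267}\right) = 31906 - \left(\frac{12945}{102 \left(-11\right)} + \frac{2996}{3267}\right) = 31906 - \left(\frac{12945}{-1122} + \frac{2996}{3267}\right) = 31906 - \left(12945 \left(- \frac{1}{1122}\right) + \frac{2996}{3267}\right) = 31906 - \left(- \frac{4315}{374} + \frac{2996}{3267}\right) = 31906 - - \frac{1179691}{111078} = 31906 + \frac{1179691}{111078} = \frac{3545234359}{111078}$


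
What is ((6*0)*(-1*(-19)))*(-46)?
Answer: 0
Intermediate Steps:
((6*0)*(-1*(-19)))*(-46) = (0*19)*(-46) = 0*(-46) = 0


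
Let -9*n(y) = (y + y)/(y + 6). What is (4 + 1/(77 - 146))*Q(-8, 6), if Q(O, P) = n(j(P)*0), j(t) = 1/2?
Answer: 0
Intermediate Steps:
j(t) = 1/2
n(y) = -2*y/(9*(6 + y)) (n(y) = -(y + y)/(9*(y + 6)) = -2*y/(9*(6 + y)))
Q(O, P) = 0 (Q(O, P) = -2*(1/2)*0/(54 + 9*((1/2)*0)) = -2*0/(54 + 9*0) = -2*0/(54 + 0) = -2*0/54 = -2*0*1/54 = 0)
(4 + 1/(77 - 146))*Q(-8, 6) = (4 + 1/(77 - 146))*0 = (4 + 1/(-69))*0 = (4 - 1/69)*0 = (275/69)*0 = 0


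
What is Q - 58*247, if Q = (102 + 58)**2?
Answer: 11274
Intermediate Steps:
Q = 25600 (Q = 160**2 = 25600)
Q - 58*247 = 25600 - 58*247 = 25600 - 1*14326 = 25600 - 14326 = 11274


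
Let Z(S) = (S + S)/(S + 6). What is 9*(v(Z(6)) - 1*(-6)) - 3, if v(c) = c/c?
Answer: 60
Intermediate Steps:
Z(S) = 2*S/(6 + S) (Z(S) = (2*S)/(6 + S) = 2*S/(6 + S))
v(c) = 1
9*(v(Z(6)) - 1*(-6)) - 3 = 9*(1 - 1*(-6)) - 3 = 9*(1 + 6) - 3 = 9*7 - 3 = 63 - 3 = 60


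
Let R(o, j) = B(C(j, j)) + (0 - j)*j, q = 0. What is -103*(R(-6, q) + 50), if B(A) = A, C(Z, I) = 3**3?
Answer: -7931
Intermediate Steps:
C(Z, I) = 27
R(o, j) = 27 - j**2 (R(o, j) = 27 + (0 - j)*j = 27 + (-j)*j = 27 - j**2)
-103*(R(-6, q) + 50) = -103*((27 - 1*0**2) + 50) = -103*((27 - 1*0) + 50) = -103*((27 + 0) + 50) = -103*(27 + 50) = -103*77 = -7931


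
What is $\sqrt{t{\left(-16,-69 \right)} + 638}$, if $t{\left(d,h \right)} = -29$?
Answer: $\sqrt{609} \approx 24.678$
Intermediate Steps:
$\sqrt{t{\left(-16,-69 \right)} + 638} = \sqrt{-29 + 638} = \sqrt{609}$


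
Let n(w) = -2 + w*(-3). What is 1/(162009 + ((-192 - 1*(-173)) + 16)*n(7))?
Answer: 1/162078 ≈ 6.1699e-6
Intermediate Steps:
n(w) = -2 - 3*w
1/(162009 + ((-192 - 1*(-173)) + 16)*n(7)) = 1/(162009 + ((-192 - 1*(-173)) + 16)*(-2 - 3*7)) = 1/(162009 + ((-192 + 173) + 16)*(-2 - 21)) = 1/(162009 + (-19 + 16)*(-23)) = 1/(162009 - 3*(-23)) = 1/(162009 + 69) = 1/162078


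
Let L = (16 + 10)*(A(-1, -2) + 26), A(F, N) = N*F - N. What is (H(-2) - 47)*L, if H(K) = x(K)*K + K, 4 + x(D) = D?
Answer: -28860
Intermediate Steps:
x(D) = -4 + D
A(F, N) = -N + F*N (A(F, N) = F*N - N = -N + F*N)
H(K) = K + K*(-4 + K) (H(K) = (-4 + K)*K + K = K*(-4 + K) + K = K + K*(-4 + K))
L = 780 (L = (16 + 10)*(-2*(-1 - 1) + 26) = 26*(-2*(-2) + 26) = 26*(4 + 26) = 26*30 = 780)
(H(-2) - 47)*L = (-2*(-3 - 2) - 47)*780 = (-2*(-5) - 47)*780 = (10 - 47)*780 = -37*780 = -28860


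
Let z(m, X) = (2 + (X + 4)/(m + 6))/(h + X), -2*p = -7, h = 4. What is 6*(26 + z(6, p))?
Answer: 1581/10 ≈ 158.10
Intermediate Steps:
p = 7/2 (p = -1/2*(-7) = 7/2 ≈ 3.5000)
z(m, X) = (2 + (4 + X)/(6 + m))/(4 + X) (z(m, X) = (2 + (X + 4)/(m + 6))/(4 + X) = (2 + (4 + X)/(6 + m))/(4 + X))
6*(26 + z(6, p)) = 6*(26 + (16 + 7/2 + 2*6)/(24 + 4*6 + 6*(7/2) + (7/2)*6)) = 6*(26 + (16 + 7/2 + 12)/(24 + 24 + 21 + 21)) = 6*(26 + (63/2)/90) = 6*(26 + (1/90)*(63/2)) = 6*(26 + 7/20) = 6*(527/20) = 1581/10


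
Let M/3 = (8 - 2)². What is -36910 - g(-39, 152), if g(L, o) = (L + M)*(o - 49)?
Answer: -44017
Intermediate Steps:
M = 108 (M = 3*(8 - 2)² = 3*6² = 3*36 = 108)
g(L, o) = (-49 + o)*(108 + L) (g(L, o) = (L + 108)*(o - 49) = (108 + L)*(-49 + o) = (-49 + o)*(108 + L))
-36910 - g(-39, 152) = -36910 - (-5292 - 49*(-39) + 108*152 - 39*152) = -36910 - (-5292 + 1911 + 16416 - 5928) = -36910 - 1*7107 = -36910 - 7107 = -44017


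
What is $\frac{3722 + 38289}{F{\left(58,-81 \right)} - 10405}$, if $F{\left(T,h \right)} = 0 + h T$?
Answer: $- \frac{42011}{15103} \approx -2.7816$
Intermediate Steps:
$F{\left(T,h \right)} = T h$ ($F{\left(T,h \right)} = 0 + T h = T h$)
$\frac{3722 + 38289}{F{\left(58,-81 \right)} - 10405} = \frac{3722 + 38289}{58 \left(-81\right) - 10405} = \frac{42011}{-4698 - 10405} = \frac{42011}{-15103} = 42011 \left(- \frac{1}{15103}\right) = - \frac{42011}{15103}$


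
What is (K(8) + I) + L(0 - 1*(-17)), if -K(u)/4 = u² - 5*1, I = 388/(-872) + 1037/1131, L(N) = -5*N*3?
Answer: -120943619/246558 ≈ -490.53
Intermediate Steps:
L(N) = -15*N
I = 116359/246558 (I = 388*(-1/872) + 1037*(1/1131) = -97/218 + 1037/1131 = 116359/246558 ≈ 0.47193)
K(u) = 20 - 4*u² (K(u) = -4*(u² - 5*1) = -4*(u² - 5) = -4*(-5 + u²) = 20 - 4*u²)
(K(8) + I) + L(0 - 1*(-17)) = ((20 - 4*8²) + 116359/246558) - 15*(0 - 1*(-17)) = ((20 - 4*64) + 116359/246558) - 15*(0 + 17) = ((20 - 256) + 116359/246558) - 15*17 = (-236 + 116359/246558) - 255 = -58071329/246558 - 255 = -120943619/246558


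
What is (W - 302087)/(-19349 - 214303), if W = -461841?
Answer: 190982/58413 ≈ 3.2695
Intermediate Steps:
(W - 302087)/(-19349 - 214303) = (-461841 - 302087)/(-19349 - 214303) = -763928/(-233652) = -763928*(-1/233652) = 190982/58413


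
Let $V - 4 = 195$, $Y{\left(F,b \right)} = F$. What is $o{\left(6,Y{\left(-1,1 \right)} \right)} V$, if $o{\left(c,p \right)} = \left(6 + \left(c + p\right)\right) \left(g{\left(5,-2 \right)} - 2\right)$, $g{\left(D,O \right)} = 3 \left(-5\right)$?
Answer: $-37213$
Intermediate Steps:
$g{\left(D,O \right)} = -15$
$o{\left(c,p \right)} = -102 - 17 c - 17 p$ ($o{\left(c,p \right)} = \left(6 + \left(c + p\right)\right) \left(-15 - 2\right) = \left(6 + c + p\right) \left(-17\right) = -102 - 17 c - 17 p$)
$V = 199$ ($V = 4 + 195 = 199$)
$o{\left(6,Y{\left(-1,1 \right)} \right)} V = \left(-102 - 102 - -17\right) 199 = \left(-102 - 102 + 17\right) 199 = \left(-187\right) 199 = -37213$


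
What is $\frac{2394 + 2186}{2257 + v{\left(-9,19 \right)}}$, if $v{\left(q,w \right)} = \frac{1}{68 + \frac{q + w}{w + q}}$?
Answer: $\frac{158010}{77867} \approx 2.0292$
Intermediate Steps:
$v{\left(q,w \right)} = \frac{1}{69}$ ($v{\left(q,w \right)} = \frac{1}{68 + \frac{q + w}{q + w}} = \frac{1}{68 + 1} = \frac{1}{69}$)
$\frac{2394 + 2186}{2257 + v{\left(-9,19 \right)}} = \frac{2394 + 2186}{2257 + \frac{1}{69}} = \frac{4580}{\frac{155734}{69}} = 4580 \cdot \frac{69}{155734} = \frac{158010}{77867}$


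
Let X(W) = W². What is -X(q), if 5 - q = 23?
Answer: -324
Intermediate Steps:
q = -18 (q = 5 - 1*23 = 5 - 23 = -18)
-X(q) = -1*(-18)² = -1*324 = -324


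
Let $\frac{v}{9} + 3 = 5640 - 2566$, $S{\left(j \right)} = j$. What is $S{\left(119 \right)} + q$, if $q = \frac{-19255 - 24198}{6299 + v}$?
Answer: $\frac{3995169}{33938} \approx 117.72$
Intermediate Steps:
$v = 27639$ ($v = -27 + 9 \left(5640 - 2566\right) = -27 + 9 \cdot 3074 = -27 + 27666 = 27639$)
$q = - \frac{43453}{33938}$ ($q = \frac{-19255 - 24198}{6299 + 27639} = - \frac{43453}{33938} \approx -1.2804$)
$S{\left(119 \right)} + q = 119 - \frac{43453}{33938} = \frac{3995169}{33938}$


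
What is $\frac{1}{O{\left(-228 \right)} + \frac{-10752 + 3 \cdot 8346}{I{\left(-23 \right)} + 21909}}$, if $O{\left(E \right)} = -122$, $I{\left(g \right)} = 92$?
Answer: $- \frac{22001}{2669836} \approx -0.0082406$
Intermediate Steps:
$\frac{1}{O{\left(-228 \right)} + \frac{-10752 + 3 \cdot 8346}{I{\left(-23 \right)} + 21909}} = \frac{1}{-122 + \frac{-10752 + 3 \cdot 8346}{92 + 21909}} = \frac{1}{-122 + \frac{-10752 + 25038}{22001}} = \frac{1}{-122 + 14286 \cdot \frac{1}{22001}} = \frac{1}{-122 + \frac{14286}{22001}} = \frac{1}{- \frac{2669836}{22001}} = - \frac{22001}{2669836}$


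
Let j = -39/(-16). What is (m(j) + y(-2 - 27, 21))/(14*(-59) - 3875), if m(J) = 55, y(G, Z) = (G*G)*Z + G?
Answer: -17687/4701 ≈ -3.7624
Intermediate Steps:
y(G, Z) = G + Z*G² (y(G, Z) = G²*Z + G = Z*G² + G = G + Z*G²)
j = 39/16 (j = -39*(-1/16) = 39/16 ≈ 2.4375)
(m(j) + y(-2 - 27, 21))/(14*(-59) - 3875) = (55 + (-2 - 27)*(1 + (-2 - 27)*21))/(14*(-59) - 3875) = (55 - 29*(1 - 29*21))/(-826 - 3875) = (55 - 29*(1 - 609))/(-4701) = (55 - 29*(-608))*(-1/4701) = (55 + 17632)*(-1/4701) = 17687*(-1/4701) = -17687/4701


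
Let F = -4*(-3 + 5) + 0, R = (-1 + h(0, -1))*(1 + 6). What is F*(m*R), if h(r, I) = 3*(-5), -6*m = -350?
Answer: 156800/3 ≈ 52267.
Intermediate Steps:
m = 175/3 (m = -1/6*(-350) = 175/3 ≈ 58.333)
h(r, I) = -15
R = -112 (R = (-1 - 15)*(1 + 6) = -16*7 = -112)
F = -8 (F = -4*2 + 0 = -8 + 0 = -8)
F*(m*R) = -1400*(-112)/3 = -8*(-19600/3) = 156800/3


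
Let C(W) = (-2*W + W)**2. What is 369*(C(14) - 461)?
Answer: -97785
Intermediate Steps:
C(W) = W**2 (C(W) = (-W)**2 = W**2)
369*(C(14) - 461) = 369*(14**2 - 461) = 369*(196 - 461) = 369*(-265) = -97785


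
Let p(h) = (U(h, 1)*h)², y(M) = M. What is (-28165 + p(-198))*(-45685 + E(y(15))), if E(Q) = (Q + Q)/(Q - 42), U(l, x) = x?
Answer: -4538960825/9 ≈ -5.0433e+8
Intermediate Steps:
E(Q) = 2*Q/(-42 + Q) (E(Q) = (2*Q)/(-42 + Q) = 2*Q/(-42 + Q))
p(h) = h² (p(h) = (1*h)² = h²)
(-28165 + p(-198))*(-45685 + E(y(15))) = (-28165 + (-198)²)*(-45685 + 2*15/(-42 + 15)) = (-28165 + 39204)*(-45685 + 2*15/(-27)) = 11039*(-45685 + 2*15*(-1/27)) = 11039*(-45685 - 10/9) = 11039*(-411175/9) = -4538960825/9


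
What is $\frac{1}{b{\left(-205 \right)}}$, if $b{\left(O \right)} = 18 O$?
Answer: $- \frac{1}{3690} \approx -0.000271$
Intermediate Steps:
$\frac{1}{b{\left(-205 \right)}} = \frac{1}{18 \left(-205\right)} = \frac{1}{-3690} = - \frac{1}{3690}$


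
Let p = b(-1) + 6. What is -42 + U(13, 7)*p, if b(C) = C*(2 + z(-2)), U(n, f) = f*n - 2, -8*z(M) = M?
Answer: 1167/4 ≈ 291.75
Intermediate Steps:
z(M) = -M/8
U(n, f) = -2 + f*n
b(C) = 9*C/4 (b(C) = C*(2 - ⅛*(-2)) = C*(2 + ¼) = C*(9/4) = 9*C/4)
p = 15/4 (p = (9/4)*(-1) + 6 = -9/4 + 6 = 15/4 ≈ 3.7500)
-42 + U(13, 7)*p = -42 + (-2 + 7*13)*(15/4) = -42 + (-2 + 91)*(15/4) = -42 + 89*(15/4) = -42 + 1335/4 = 1167/4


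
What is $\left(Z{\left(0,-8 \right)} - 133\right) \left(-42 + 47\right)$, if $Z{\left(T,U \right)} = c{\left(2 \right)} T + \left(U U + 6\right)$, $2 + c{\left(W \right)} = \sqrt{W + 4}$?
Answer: $-315$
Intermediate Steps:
$c{\left(W \right)} = -2 + \sqrt{4 + W}$ ($c{\left(W \right)} = -2 + \sqrt{W + 4} = -2 + \sqrt{4 + W}$)
$Z{\left(T,U \right)} = 6 + U^{2} + T \left(-2 + \sqrt{6}\right)$ ($Z{\left(T,U \right)} = \left(-2 + \sqrt{4 + 2}\right) T + \left(U U + 6\right) = \left(-2 + \sqrt{6}\right) T + \left(U^{2} + 6\right) = T \left(-2 + \sqrt{6}\right) + \left(6 + U^{2}\right) = 6 + U^{2} + T \left(-2 + \sqrt{6}\right)$)
$\left(Z{\left(0,-8 \right)} - 133\right) \left(-42 + 47\right) = \left(\left(6 + \left(-8\right)^{2} - 0 \left(2 - \sqrt{6}\right)\right) - 133\right) \left(-42 + 47\right) = \left(\left(6 + 64 + 0\right) - 133\right) 5 = \left(70 - 133\right) 5 = \left(-63\right) 5 = -315$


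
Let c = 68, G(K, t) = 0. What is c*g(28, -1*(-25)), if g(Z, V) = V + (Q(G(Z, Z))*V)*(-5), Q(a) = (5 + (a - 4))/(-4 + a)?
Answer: 3825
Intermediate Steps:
Q(a) = (1 + a)/(-4 + a) (Q(a) = (5 + (-4 + a))/(-4 + a) = (1 + a)/(-4 + a))
g(Z, V) = 9*V/4 (g(Z, V) = V + (((1 + 0)/(-4 + 0))*V)*(-5) = V + ((1/(-4))*V)*(-5) = V + ((-¼*1)*V)*(-5) = V - V/4*(-5) = V + 5*V/4 = 9*V/4)
c*g(28, -1*(-25)) = 68*(9*(-1*(-25))/4) = 68*((9/4)*25) = 68*(225/4) = 3825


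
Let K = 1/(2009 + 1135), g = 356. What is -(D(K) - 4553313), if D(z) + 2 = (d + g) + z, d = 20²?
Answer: 14313245495/3144 ≈ 4.5526e+6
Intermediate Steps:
d = 400
K = 1/3144 ≈ 0.00031807
D(z) = 754 + z (D(z) = -2 + ((400 + 356) + z) = -2 + (756 + z) = 754 + z)
-(D(K) - 4553313) = -((754 + 1/3144) - 4553313) = -(2370577/3144 - 4553313) = -1*(-14313245495/3144) = 14313245495/3144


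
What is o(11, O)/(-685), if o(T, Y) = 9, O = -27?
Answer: -9/685 ≈ -0.013139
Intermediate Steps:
o(11, O)/(-685) = 9/(-685) = 9*(-1/685) = -9/685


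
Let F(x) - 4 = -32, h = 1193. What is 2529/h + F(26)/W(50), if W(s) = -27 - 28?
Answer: 172499/65615 ≈ 2.6290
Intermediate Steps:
F(x) = -28 (F(x) = 4 - 32 = -28)
W(s) = -55
2529/h + F(26)/W(50) = 2529/1193 - 28/(-55) = 2529*(1/1193) - 28*(-1/55) = 2529/1193 + 28/55 = 172499/65615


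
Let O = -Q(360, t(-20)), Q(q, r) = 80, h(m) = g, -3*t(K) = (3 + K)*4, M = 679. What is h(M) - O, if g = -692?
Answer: -612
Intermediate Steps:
t(K) = -4 - 4*K/3 (t(K) = -(3 + K)*4/3 = -(12 + 4*K)/3 = -4 - 4*K/3)
h(m) = -692
O = -80 (O = -1*80 = -80)
h(M) - O = -692 - 1*(-80) = -692 + 80 = -612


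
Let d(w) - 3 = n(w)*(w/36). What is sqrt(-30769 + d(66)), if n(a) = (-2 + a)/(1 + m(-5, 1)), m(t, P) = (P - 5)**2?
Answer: I*sqrt(80004414)/51 ≈ 175.38*I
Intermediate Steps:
m(t, P) = (-5 + P)**2
n(a) = -2/17 + a/17 (n(a) = (-2 + a)/(1 + (-5 + 1)**2) = (-2 + a)/(1 + (-4)**2) = (-2 + a)/(1 + 16) = (-2 + a)/17 = (-2 + a)*(1/17) = -2/17 + a/17)
d(w) = 3 + w*(-2/17 + w/17)/36 (d(w) = 3 + (-2/17 + w/17)*(w/36) = 3 + w*(-2/17 + w/17)/36)
sqrt(-30769 + d(66)) = sqrt(-30769 + (3 + (1/612)*66*(-2 + 66))) = sqrt(-30769 + (3 + (1/612)*66*64)) = sqrt(-30769 + (3 + 352/51)) = sqrt(-30769 + 505/51) = sqrt(-1568714/51) = I*sqrt(80004414)/51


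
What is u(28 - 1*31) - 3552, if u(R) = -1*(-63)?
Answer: -3489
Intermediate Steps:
u(R) = 63
u(28 - 1*31) - 3552 = 63 - 3552 = -3489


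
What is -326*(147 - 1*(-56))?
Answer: -66178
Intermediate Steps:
-326*(147 - 1*(-56)) = -326*(147 + 56) = -326*203 = -66178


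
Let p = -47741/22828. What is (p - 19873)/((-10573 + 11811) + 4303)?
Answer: -151236195/42163316 ≈ -3.5869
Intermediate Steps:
p = -47741/22828 (p = -47741*1/22828 = -47741/22828 ≈ -2.0913)
(p - 19873)/((-10573 + 11811) + 4303) = (-47741/22828 - 19873)/((-10573 + 11811) + 4303) = -453708585/(22828*(1238 + 4303)) = -453708585/22828/5541 = -453708585/22828*1/5541 = -151236195/42163316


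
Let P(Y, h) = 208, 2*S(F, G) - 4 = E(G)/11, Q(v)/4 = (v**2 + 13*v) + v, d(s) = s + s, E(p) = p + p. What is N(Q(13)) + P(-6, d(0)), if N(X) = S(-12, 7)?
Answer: 2317/11 ≈ 210.64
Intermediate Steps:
E(p) = 2*p
d(s) = 2*s
Q(v) = 4*v**2 + 56*v (Q(v) = 4*((v**2 + 13*v) + v) = 4*(v**2 + 14*v) = 4*v**2 + 56*v)
S(F, G) = 2 + G/11 (S(F, G) = 2 + ((2*G)/11)/2 = 2 + ((2*G)*(1/11))/2 = 2 + (2*G/11)/2 = 2 + G/11)
N(X) = 29/11 (N(X) = 2 + (1/11)*7 = 2 + 7/11 = 29/11)
N(Q(13)) + P(-6, d(0)) = 29/11 + 208 = 2317/11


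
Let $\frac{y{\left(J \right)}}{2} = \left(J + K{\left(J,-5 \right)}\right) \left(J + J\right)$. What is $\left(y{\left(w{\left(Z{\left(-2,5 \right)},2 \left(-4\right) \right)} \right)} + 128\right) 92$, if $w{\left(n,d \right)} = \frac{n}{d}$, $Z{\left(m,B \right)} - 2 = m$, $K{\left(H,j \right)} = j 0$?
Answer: $11776$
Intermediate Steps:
$K{\left(H,j \right)} = 0$
$Z{\left(m,B \right)} = 2 + m$
$y{\left(J \right)} = 4 J^{2}$ ($y{\left(J \right)} = 2 \left(J + 0\right) \left(J + J\right) = 2 J 2 J = 2 \cdot 2 J^{2} = 4 J^{2}$)
$\left(y{\left(w{\left(Z{\left(-2,5 \right)},2 \left(-4\right) \right)} \right)} + 128\right) 92 = \left(4 \left(\frac{2 - 2}{2 \left(-4\right)}\right)^{2} + 128\right) 92 = \left(4 \left(\frac{0}{-8}\right)^{2} + 128\right) 92 = \left(4 \left(0 \left(- \frac{1}{8}\right)\right)^{2} + 128\right) 92 = \left(4 \cdot 0^{2} + 128\right) 92 = \left(4 \cdot 0 + 128\right) 92 = \left(0 + 128\right) 92 = 128 \cdot 92 = 11776$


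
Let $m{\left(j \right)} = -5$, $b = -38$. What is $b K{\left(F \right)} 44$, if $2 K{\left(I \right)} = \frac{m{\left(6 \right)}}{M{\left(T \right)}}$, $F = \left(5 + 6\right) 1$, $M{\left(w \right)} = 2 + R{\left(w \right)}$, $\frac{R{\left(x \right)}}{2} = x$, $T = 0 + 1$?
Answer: $1045$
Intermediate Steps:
$T = 1$
$R{\left(x \right)} = 2 x$
$M{\left(w \right)} = 2 + 2 w$
$F = 11$ ($F = 11 \cdot 1 = 11$)
$K{\left(I \right)} = - \frac{5}{8}$ ($K{\left(I \right)} = \frac{\left(-5\right) \frac{1}{2 + 2 \cdot 1}}{2} = \frac{\left(-5\right) \frac{1}{2 + 2}}{2} = \frac{\left(-5\right) \frac{1}{4}}{2} = \frac{1}{2} \left(- \frac{5}{4}\right) = - \frac{5}{8}$)
$b K{\left(F \right)} 44 = \left(-38\right) \left(- \frac{5}{8}\right) 44 = \frac{95}{4} \cdot 44 = 1045$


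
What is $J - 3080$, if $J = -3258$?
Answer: $-6338$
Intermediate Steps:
$J - 3080 = -3258 - 3080 = -6338$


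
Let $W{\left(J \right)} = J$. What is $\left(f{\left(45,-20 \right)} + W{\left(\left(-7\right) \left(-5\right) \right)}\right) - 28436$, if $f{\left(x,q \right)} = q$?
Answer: $-28421$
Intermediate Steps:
$\left(f{\left(45,-20 \right)} + W{\left(\left(-7\right) \left(-5\right) \right)}\right) - 28436 = \left(-20 - -35\right) - 28436 = \left(-20 + 35\right) - 28436 = 15 - 28436 = -28421$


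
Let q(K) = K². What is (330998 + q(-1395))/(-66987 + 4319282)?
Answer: 2277023/4252295 ≈ 0.53548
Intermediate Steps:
(330998 + q(-1395))/(-66987 + 4319282) = (330998 + (-1395)²)/(-66987 + 4319282) = (330998 + 1946025)/4252295 = 2277023*(1/4252295) = 2277023/4252295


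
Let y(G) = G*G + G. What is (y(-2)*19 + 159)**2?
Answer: 38809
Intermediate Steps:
y(G) = G + G**2 (y(G) = G**2 + G = G + G**2)
(y(-2)*19 + 159)**2 = (-2*(1 - 2)*19 + 159)**2 = (-2*(-1)*19 + 159)**2 = (2*19 + 159)**2 = (38 + 159)**2 = 197**2 = 38809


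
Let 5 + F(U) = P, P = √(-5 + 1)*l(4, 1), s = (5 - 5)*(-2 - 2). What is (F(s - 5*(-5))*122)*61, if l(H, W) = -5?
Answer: -37210 - 74420*I ≈ -37210.0 - 74420.0*I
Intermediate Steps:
s = 0 (s = 0*(-4) = 0)
P = -10*I (P = √(-5 + 1)*(-5) = √(-4)*(-5) = (2*I)*(-5) = -10*I ≈ -10.0*I)
F(U) = -5 - 10*I
(F(s - 5*(-5))*122)*61 = ((-5 - 10*I)*122)*61 = (-610 - 1220*I)*61 = -37210 - 74420*I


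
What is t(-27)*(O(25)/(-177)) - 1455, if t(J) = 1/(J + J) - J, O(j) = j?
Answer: -13943315/9558 ≈ -1458.8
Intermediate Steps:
t(J) = 1/(2*J) - J
t(-27)*(O(25)/(-177)) - 1455 = ((1/2)/(-27) - 1*(-27))*(25/(-177)) - 1455 = ((1/2)*(-1/27) + 27)*(25*(-1/177)) - 1455 = (-1/54 + 27)*(-25/177) - 1455 = (1457/54)*(-25/177) - 1455 = -36425/9558 - 1455 = -13943315/9558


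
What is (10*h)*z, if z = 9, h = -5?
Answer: -450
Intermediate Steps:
(10*h)*z = (10*(-5))*9 = -50*9 = -450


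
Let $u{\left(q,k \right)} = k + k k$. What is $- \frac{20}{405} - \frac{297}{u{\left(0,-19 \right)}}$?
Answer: $- \frac{2825}{3078} \approx -0.9178$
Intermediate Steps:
$u{\left(q,k \right)} = k + k^{2}$
$- \frac{20}{405} - \frac{297}{u{\left(0,-19 \right)}} = - \frac{20}{405} - \frac{297}{\left(-19\right) \left(1 - 19\right)} = \left(-20\right) \frac{1}{405} - \frac{297}{\left(-19\right) \left(-18\right)} = - \frac{4}{81} - \frac{297}{342} = - \frac{4}{81} - \frac{33}{38} = - \frac{2825}{3078}$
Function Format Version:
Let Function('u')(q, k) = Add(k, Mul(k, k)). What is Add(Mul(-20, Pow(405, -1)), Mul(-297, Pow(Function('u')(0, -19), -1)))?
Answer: Rational(-2825, 3078) ≈ -0.91780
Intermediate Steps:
Function('u')(q, k) = Add(k, Pow(k, 2))
Add(Mul(-20, Pow(405, -1)), Mul(-297, Pow(Function('u')(0, -19), -1))) = Add(Mul(-20, Pow(405, -1)), Mul(-297, Pow(Mul(-19, Add(1, -19)), -1))) = Add(Mul(-20, Rational(1, 405)), Mul(-297, Pow(Mul(-19, -18), -1))) = Add(Rational(-4, 81), Mul(-297, Pow(342, -1))) = Add(Rational(-4, 81), Mul(-297, Rational(1, 342))) = Add(Rational(-4, 81), Rational(-33, 38)) = Rational(-2825, 3078)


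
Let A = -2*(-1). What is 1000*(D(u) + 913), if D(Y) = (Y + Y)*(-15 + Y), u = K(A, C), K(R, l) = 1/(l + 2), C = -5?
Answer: 8309000/9 ≈ 9.2322e+5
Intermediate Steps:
A = 2
K(R, l) = 1/(2 + l)
u = -1/3 (u = 1/(2 - 5) = 1/(-3) = -1/3 ≈ -0.33333)
D(Y) = 2*Y*(-15 + Y) (D(Y) = (2*Y)*(-15 + Y) = 2*Y*(-15 + Y))
1000*(D(u) + 913) = 1000*(2*(-1/3)*(-15 - 1/3) + 913) = 1000*(2*(-1/3)*(-46/3) + 913) = 1000*(92/9 + 913) = 1000*(8309/9) = 8309000/9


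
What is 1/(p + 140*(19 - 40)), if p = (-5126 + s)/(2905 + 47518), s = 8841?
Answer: -50423/148239905 ≈ -0.00034014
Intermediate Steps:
p = 3715/50423 (p = (-5126 + 8841)/(2905 + 47518) = 3715/50423 ≈ 0.073677)
1/(p + 140*(19 - 40)) = 1/(3715/50423 + 140*(19 - 40)) = 1/(3715/50423 + 140*(-21)) = 1/(3715/50423 - 2940) = 1/(-148239905/50423) = -50423/148239905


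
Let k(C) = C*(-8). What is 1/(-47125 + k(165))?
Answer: -1/48445 ≈ -2.0642e-5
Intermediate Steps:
k(C) = -8*C
1/(-47125 + k(165)) = 1/(-47125 - 8*165) = 1/(-47125 - 1320) = 1/(-48445) = -1/48445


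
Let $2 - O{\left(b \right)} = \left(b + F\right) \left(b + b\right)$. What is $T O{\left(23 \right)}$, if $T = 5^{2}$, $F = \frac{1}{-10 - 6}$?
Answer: $- \frac{210625}{8} \approx -26328.0$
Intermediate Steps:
$F = - \frac{1}{16}$ ($F = \frac{1}{-16} = - \frac{1}{16} \approx -0.0625$)
$T = 25$
$O{\left(b \right)} = 2 - 2 b \left(- \frac{1}{16} + b\right)$ ($O{\left(b \right)} = 2 - \left(b - \frac{1}{16}\right) \left(b + b\right) = 2 - \left(- \frac{1}{16} + b\right) 2 b = 2 - 2 b \left(- \frac{1}{16} + b\right)$)
$T O{\left(23 \right)} = 25 \left(2 - 2 \cdot 23^{2} + \frac{1}{8} \cdot 23\right) = 25 \left(2 - 1058 + \frac{23}{8}\right) = 25 \left(- \frac{8425}{8}\right) = - \frac{210625}{8}$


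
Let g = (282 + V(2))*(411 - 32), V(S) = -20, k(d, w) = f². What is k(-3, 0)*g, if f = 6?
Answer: 3574728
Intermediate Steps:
k(d, w) = 36 (k(d, w) = 6² = 36)
g = 99298 (g = (282 - 20)*(411 - 32) = 262*379 = 99298)
k(-3, 0)*g = 36*99298 = 3574728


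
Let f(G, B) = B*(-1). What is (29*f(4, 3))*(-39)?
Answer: 3393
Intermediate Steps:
f(G, B) = -B
(29*f(4, 3))*(-39) = (29*(-1*3))*(-39) = (29*(-3))*(-39) = -87*(-39) = 3393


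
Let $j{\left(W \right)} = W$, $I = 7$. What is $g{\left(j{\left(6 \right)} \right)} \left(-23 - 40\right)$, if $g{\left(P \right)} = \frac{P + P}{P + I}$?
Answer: $- \frac{756}{13} \approx -58.154$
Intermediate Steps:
$g{\left(P \right)} = \frac{2 P}{7 + P}$ ($g{\left(P \right)} = \frac{P + P}{P + 7} = \frac{2 P}{7 + P}$)
$g{\left(j{\left(6 \right)} \right)} \left(-23 - 40\right) = 2 \cdot 6 \frac{1}{7 + 6} \left(-23 - 40\right) = 2 \cdot 6 \cdot \frac{1}{13} \left(-63\right) = \frac{12}{13} \left(-63\right) = - \frac{756}{13}$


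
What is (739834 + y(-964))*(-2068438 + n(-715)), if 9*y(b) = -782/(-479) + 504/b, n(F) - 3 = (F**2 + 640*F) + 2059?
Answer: -171900430945998638/115439 ≈ -1.4891e+12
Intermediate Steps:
n(F) = 2062 + F**2 + 640*F (n(F) = 3 + ((F**2 + 640*F) + 2059) = 3 + (2059 + F**2 + 640*F) = 2062 + F**2 + 640*F)
y(b) = 782/4311 + 56/b (y(b) = (-782/(-479) + 504/b)/9 = (-782*(-1/479) + 504/b)/9 = (782/479 + 504/b)/9 = 782/4311 + 56/b)
(739834 + y(-964))*(-2068438 + n(-715)) = (739834 + (782/4311 + 56/(-964)))*(-2068438 + (2062 + (-715)**2 + 640*(-715))) = (739834 + (782/4311 + 56*(-1/964)))*(-2068438 + (2062 + 511225 - 457600)) = (739834 + (782/4311 - 14/241))*(-2068438 + 55687) = (739834 + 128108/1038951)*(-2012751) = (768651402242/1038951)*(-2012751) = -171900430945998638/115439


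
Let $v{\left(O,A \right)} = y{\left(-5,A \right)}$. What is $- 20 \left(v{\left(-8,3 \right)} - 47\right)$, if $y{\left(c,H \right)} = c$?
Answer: $1040$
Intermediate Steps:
$v{\left(O,A \right)} = -5$
$- 20 \left(v{\left(-8,3 \right)} - 47\right) = - 20 \left(-5 - 47\right) = \left(-20\right) \left(-52\right) = 1040$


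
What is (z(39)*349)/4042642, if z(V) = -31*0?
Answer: 0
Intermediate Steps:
z(V) = 0
(z(39)*349)/4042642 = (0*349)/4042642 = 0*(1/4042642) = 0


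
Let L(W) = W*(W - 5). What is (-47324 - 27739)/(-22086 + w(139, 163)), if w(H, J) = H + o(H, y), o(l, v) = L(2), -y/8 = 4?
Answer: 75063/21953 ≈ 3.4193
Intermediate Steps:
L(W) = W*(-5 + W)
y = -32 (y = -8*4 = -32)
o(l, v) = -6 (o(l, v) = 2*(-5 + 2) = 2*(-3) = -6)
w(H, J) = -6 + H (w(H, J) = H - 6 = -6 + H)
(-47324 - 27739)/(-22086 + w(139, 163)) = (-47324 - 27739)/(-22086 + (-6 + 139)) = -75063/(-22086 + 133) = -75063/(-21953) = -75063*(-1/21953) = 75063/21953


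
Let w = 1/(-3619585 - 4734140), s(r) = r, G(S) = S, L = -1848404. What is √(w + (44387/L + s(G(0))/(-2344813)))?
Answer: I*√57255235676128191031971/1544105870490 ≈ 0.15496*I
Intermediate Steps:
w = -1/8353725 (w = 1/(-8353725) = -1/8353725 ≈ -1.1971e-7)
√(w + (44387/L + s(G(0))/(-2344813))) = √(-1/8353725 + (44387/(-1848404) + 0/(-2344813))) = √(-1/8353725 + (44387*(-1/1848404) + 0*(-1/2344813))) = √(-1/8353725 + (-44387/1848404 + 0)) = √(-1/8353725 - 44387/1848404) = √(-370798639979/15441058704900) = I*√57255235676128191031971/1544105870490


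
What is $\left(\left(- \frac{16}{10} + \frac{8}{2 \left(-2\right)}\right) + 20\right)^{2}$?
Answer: $\frac{6724}{25} \approx 268.96$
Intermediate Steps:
$\left(\left(- \frac{16}{10} + \frac{8}{2 \left(-2\right)}\right) + 20\right)^{2} = \left(\left(\left(-16\right) \frac{1}{10} + \frac{8}{-4}\right) + 20\right)^{2} = \left(\left(- \frac{8}{5} + 8 \left(- \frac{1}{4}\right)\right) + 20\right)^{2} = \left(\left(- \frac{8}{5} - 2\right) + 20\right)^{2} = \left(- \frac{18}{5} + 20\right)^{2} = \left(\frac{82}{5}\right)^{2} = \frac{6724}{25}$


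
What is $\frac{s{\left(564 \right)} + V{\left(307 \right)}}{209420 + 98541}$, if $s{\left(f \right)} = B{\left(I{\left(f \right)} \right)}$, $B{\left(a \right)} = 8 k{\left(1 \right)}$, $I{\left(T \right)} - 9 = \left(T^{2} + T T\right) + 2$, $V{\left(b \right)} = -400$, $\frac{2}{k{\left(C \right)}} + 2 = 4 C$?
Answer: $- \frac{392}{307961} \approx -0.0012729$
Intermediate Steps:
$k{\left(C \right)} = \frac{2}{-2 + 4 C}$
$I{\left(T \right)} = 11 + 2 T^{2}$ ($I{\left(T \right)} = 9 + \left(\left(T^{2} + T T\right) + 2\right) = 9 + \left(\left(T^{2} + T^{2}\right) + 2\right) = 9 + \left(2 T^{2} + 2\right) = 9 + \left(2 + 2 T^{2}\right) = 11 + 2 T^{2}$)
$B{\left(a \right)} = 8$ ($B{\left(a \right)} = \frac{8}{-1 + 2 \cdot 1} = \frac{8}{-1 + 2} = \frac{8}{1} = 8 \cdot 1 = 8$)
$s{\left(f \right)} = 8$
$\frac{s{\left(564 \right)} + V{\left(307 \right)}}{209420 + 98541} = \frac{8 - 400}{209420 + 98541} = - \frac{392}{307961}$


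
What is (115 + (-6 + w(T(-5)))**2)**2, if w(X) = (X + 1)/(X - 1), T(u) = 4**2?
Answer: 973689616/50625 ≈ 19233.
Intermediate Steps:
T(u) = 16
w(X) = (1 + X)/(-1 + X)
(115 + (-6 + w(T(-5)))**2)**2 = (115 + (-6 + (1 + 16)/(-1 + 16))**2)**2 = (115 + (-6 + 17/15)**2)**2 = (115 + (-73/15)**2)**2 = (115 + 5329/225)**2 = (31204/225)**2 = 973689616/50625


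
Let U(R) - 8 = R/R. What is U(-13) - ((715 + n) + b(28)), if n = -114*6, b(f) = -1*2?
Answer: -20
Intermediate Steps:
b(f) = -2
n = -684
U(R) = 9 (U(R) = 8 + R/R = 8 + 1 = 9)
U(-13) - ((715 + n) + b(28)) = 9 - ((715 - 684) - 2) = 9 - (31 - 2) = 9 - 1*29 = 9 - 29 = -20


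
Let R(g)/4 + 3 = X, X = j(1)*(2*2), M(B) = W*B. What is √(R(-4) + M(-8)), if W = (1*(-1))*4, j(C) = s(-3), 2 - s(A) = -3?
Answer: 10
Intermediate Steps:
s(A) = 5 (s(A) = 2 - 1*(-3) = 2 + 3 = 5)
j(C) = 5
W = -4 (W = -1*4 = -4)
M(B) = -4*B
X = 20 (X = 5*(2*2) = 5*4 = 20)
R(g) = 68 (R(g) = -12 + 4*20 = -12 + 80 = 68)
√(R(-4) + M(-8)) = √(68 - 4*(-8)) = √(68 + 32) = √100 = 10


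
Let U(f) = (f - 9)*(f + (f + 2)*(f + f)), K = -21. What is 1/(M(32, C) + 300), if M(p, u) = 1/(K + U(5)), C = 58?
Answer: 321/96299 ≈ 0.0033334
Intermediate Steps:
U(f) = (-9 + f)*(f + 2*f*(2 + f)) (U(f) = (-9 + f)*(f + (2 + f)*(2*f)) = (-9 + f)*(f + 2*f*(2 + f)))
M(p, u) = -1/321 (M(p, u) = 1/(-21 + 5*(-45 - 13*5 + 2*5**2)) = 1/(-21 + 5*(-45 - 65 + 2*25)) = 1/(-21 + 5*(-45 - 65 + 50)) = 1/(-21 + 5*(-60)) = 1/(-21 - 300) = 1/(-321) = -1/321)
1/(M(32, C) + 300) = 1/(-1/321 + 300) = 1/(96299/321) = 321/96299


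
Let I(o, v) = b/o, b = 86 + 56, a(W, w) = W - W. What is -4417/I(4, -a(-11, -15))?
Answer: -8834/71 ≈ -124.42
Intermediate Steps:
a(W, w) = 0
b = 142
I(o, v) = 142/o
-4417/I(4, -a(-11, -15)) = -4417/(142/4) = -4417/(142*(¼)) = -4417/71/2 = -4417*2/71 = -8834/71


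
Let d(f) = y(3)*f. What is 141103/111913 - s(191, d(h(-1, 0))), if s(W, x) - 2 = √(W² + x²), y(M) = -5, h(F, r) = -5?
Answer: -82723/111913 - √37106 ≈ -193.37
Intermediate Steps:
d(f) = -5*f
s(W, x) = 2 + √(W² + x²)
141103/111913 - s(191, d(h(-1, 0))) = 141103/111913 - (2 + √(191² + (-5*(-5))²)) = 141103*(1/111913) - (2 + √(36481 + 25²)) = 141103/111913 - (2 + √(36481 + 625)) = 141103/111913 - (2 + √37106) = 141103/111913 + (-2 - √37106) = -82723/111913 - √37106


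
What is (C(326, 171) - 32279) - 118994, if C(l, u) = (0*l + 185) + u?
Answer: -150917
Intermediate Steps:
C(l, u) = 185 + u (C(l, u) = (0 + 185) + u = 185 + u)
(C(326, 171) - 32279) - 118994 = ((185 + 171) - 32279) - 118994 = (356 - 32279) - 118994 = -31923 - 118994 = -150917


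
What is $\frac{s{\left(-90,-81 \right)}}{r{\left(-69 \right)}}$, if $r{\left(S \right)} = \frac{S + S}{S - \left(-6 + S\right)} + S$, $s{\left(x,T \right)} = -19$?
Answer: $\frac{19}{92} \approx 0.20652$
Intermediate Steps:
$r{\left(S \right)} = \frac{4 S}{3}$ ($r{\left(S \right)} = \frac{2 S}{6} + S = 2 S \frac{1}{6} + S = \frac{S}{3} + S = \frac{4 S}{3}$)
$\frac{s{\left(-90,-81 \right)}}{r{\left(-69 \right)}} = - \frac{19}{\frac{4}{3} \left(-69\right)} = - \frac{19}{-92} = \left(-19\right) \left(- \frac{1}{92}\right) = \frac{19}{92}$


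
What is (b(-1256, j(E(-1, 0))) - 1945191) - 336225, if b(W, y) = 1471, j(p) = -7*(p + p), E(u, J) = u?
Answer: -2279945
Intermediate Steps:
j(p) = -14*p
(b(-1256, j(E(-1, 0))) - 1945191) - 336225 = (1471 - 1945191) - 336225 = -1943720 - 336225 = -2279945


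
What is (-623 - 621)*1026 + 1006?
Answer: -1275338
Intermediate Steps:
(-623 - 621)*1026 + 1006 = -1244*1026 + 1006 = -1276344 + 1006 = -1275338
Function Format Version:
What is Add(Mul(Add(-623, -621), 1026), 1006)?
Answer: -1275338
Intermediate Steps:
Add(Mul(Add(-623, -621), 1026), 1006) = Add(Mul(-1244, 1026), 1006) = Add(-1276344, 1006) = -1275338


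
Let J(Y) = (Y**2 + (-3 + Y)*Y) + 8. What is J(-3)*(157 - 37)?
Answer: 4200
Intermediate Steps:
J(Y) = 8 + Y**2 + Y*(-3 + Y) (J(Y) = (Y**2 + Y*(-3 + Y)) + 8 = 8 + Y**2 + Y*(-3 + Y))
J(-3)*(157 - 37) = (8 - 3*(-3) + 2*(-3)**2)*(157 - 37) = (8 + 9 + 2*9)*120 = (8 + 9 + 18)*120 = 35*120 = 4200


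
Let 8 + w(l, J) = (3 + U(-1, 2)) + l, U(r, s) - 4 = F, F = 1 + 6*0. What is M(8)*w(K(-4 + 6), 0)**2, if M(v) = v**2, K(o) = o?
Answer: 256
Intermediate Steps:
F = 1 (F = 1 + 0 = 1)
U(r, s) = 5 (U(r, s) = 4 + 1 = 5)
w(l, J) = l (w(l, J) = -8 + ((3 + 5) + l) = -8 + (8 + l) = l)
M(8)*w(K(-4 + 6), 0)**2 = 8**2*(-4 + 6)**2 = 64*2**2 = 64*4 = 256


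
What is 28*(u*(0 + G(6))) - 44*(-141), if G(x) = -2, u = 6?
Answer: 5868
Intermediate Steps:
28*(u*(0 + G(6))) - 44*(-141) = 28*(6*(0 - 2)) - 44*(-141) = 28*(6*(-2)) + 6204 = 28*(-12) + 6204 = -336 + 6204 = 5868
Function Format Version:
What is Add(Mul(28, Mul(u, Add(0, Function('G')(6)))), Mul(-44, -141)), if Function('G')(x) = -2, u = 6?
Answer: 5868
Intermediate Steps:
Add(Mul(28, Mul(u, Add(0, Function('G')(6)))), Mul(-44, -141)) = Add(Mul(28, Mul(6, Add(0, -2))), Mul(-44, -141)) = Add(Mul(28, Mul(6, -2)), 6204) = Add(Mul(28, -12), 6204) = Add(-336, 6204) = 5868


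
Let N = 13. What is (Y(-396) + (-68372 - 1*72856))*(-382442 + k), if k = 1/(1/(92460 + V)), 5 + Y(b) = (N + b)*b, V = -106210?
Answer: -4134263520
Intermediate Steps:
Y(b) = -5 + b*(13 + b) (Y(b) = -5 + (13 + b)*b = -5 + b*(13 + b))
k = -13750 (k = 1/(1/(92460 - 106210)) = 1/(1/(-13750)) = 1/(-1/13750) = -13750)
(Y(-396) + (-68372 - 1*72856))*(-382442 + k) = ((-5 + (-396)² + 13*(-396)) + (-68372 - 1*72856))*(-382442 - 13750) = ((-5 + 156816 - 5148) + (-68372 - 72856))*(-396192) = (151663 - 141228)*(-396192) = 10435*(-396192) = -4134263520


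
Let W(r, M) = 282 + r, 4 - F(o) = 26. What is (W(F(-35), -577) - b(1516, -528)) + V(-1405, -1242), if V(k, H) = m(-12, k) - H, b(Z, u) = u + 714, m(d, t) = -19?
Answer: 1297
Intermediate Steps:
F(o) = -22 (F(o) = 4 - 1*26 = 4 - 26 = -22)
b(Z, u) = 714 + u
V(k, H) = -19 - H
(W(F(-35), -577) - b(1516, -528)) + V(-1405, -1242) = ((282 - 22) - (714 - 528)) + (-19 - 1*(-1242)) = (260 - 1*186) + (-19 + 1242) = (260 - 186) + 1223 = 74 + 1223 = 1297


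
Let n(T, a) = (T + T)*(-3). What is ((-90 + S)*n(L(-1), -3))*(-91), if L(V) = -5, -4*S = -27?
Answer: 454545/2 ≈ 2.2727e+5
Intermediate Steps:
S = 27/4 (S = -1/4*(-27) = 27/4 ≈ 6.7500)
n(T, a) = -6*T (n(T, a) = (2*T)*(-3) = -6*T)
((-90 + S)*n(L(-1), -3))*(-91) = ((-90 + 27/4)*(-6*(-5)))*(-91) = -333/4*30*(-91) = -4995/2*(-91) = 454545/2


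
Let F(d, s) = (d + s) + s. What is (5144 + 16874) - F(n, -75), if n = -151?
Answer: 22319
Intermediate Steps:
F(d, s) = d + 2*s
(5144 + 16874) - F(n, -75) = (5144 + 16874) - (-151 + 2*(-75)) = 22018 - (-151 - 150) = 22018 - 1*(-301) = 22018 + 301 = 22319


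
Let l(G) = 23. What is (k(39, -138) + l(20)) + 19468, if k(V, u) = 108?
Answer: 19599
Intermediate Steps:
(k(39, -138) + l(20)) + 19468 = (108 + 23) + 19468 = 131 + 19468 = 19599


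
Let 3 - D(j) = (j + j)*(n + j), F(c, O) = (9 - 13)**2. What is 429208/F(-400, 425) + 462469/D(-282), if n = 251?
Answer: 936948193/34962 ≈ 26799.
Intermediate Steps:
F(c, O) = 16 (F(c, O) = (-4)**2 = 16)
D(j) = 3 - 2*j*(251 + j) (D(j) = 3 - (j + j)*(251 + j) = 3 - 2*j*(251 + j))
429208/F(-400, 425) + 462469/D(-282) = 429208/16 + 462469/(3 - 502*(-282) - 2*(-282)**2) = 429208*(1/16) + 462469/(3 + 141564 - 2*79524) = 53651/2 + 462469/(3 + 141564 - 159048) = 53651/2 + 462469/(-17481) = 53651/2 + 462469*(-1/17481) = 53651/2 - 462469/17481 = 936948193/34962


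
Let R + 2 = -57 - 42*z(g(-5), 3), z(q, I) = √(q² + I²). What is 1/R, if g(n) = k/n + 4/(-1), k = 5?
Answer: 59/56495 - 42*√34/56495 ≈ -0.0032906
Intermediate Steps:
g(n) = -4 + 5/n (g(n) = 5/n + 4/(-1) = 5/n + 4*(-1) = 5/n - 4 = -4 + 5/n)
z(q, I) = √(I² + q²)
R = -59 - 42*√34 (R = -2 + (-57 - 42*√(3² + (-4 + 5/(-5))²)) = -2 + (-57 - 42*√(9 + (-4 + 5*(-⅕))²)) = -2 + (-57 - 42*√(9 + (-4 - 1)²)) = -2 + (-57 - 42*√(9 + (-5)²)) = -2 + (-57 - 42*√(9 + 25)) = -2 + (-57 - 42*√34) = -59 - 42*√34 ≈ -303.90)
1/R = 1/(-59 - 42*√34)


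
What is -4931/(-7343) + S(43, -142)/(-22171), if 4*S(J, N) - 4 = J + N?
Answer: 437998389/651206612 ≈ 0.67260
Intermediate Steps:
S(J, N) = 1 + J/4 + N/4 (S(J, N) = 1 + (J + N)/4 = 1 + (J/4 + N/4) = 1 + J/4 + N/4)
-4931/(-7343) + S(43, -142)/(-22171) = -4931/(-7343) + (1 + (¼)*43 + (¼)*(-142))/(-22171) = -4931*(-1/7343) + (1 + 43/4 - 71/2)*(-1/22171) = 4931/7343 - 95/4*(-1/22171) = 4931/7343 + 95/88684 = 437998389/651206612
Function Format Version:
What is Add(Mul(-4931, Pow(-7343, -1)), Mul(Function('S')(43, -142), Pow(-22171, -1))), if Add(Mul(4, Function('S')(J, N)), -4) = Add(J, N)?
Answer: Rational(437998389, 651206612) ≈ 0.67260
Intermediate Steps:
Function('S')(J, N) = Add(1, Mul(Rational(1, 4), J), Mul(Rational(1, 4), N)) (Function('S')(J, N) = Add(1, Mul(Rational(1, 4), Add(J, N))) = Add(1, Add(Mul(Rational(1, 4), J), Mul(Rational(1, 4), N))) = Add(1, Mul(Rational(1, 4), J), Mul(Rational(1, 4), N)))
Add(Mul(-4931, Pow(-7343, -1)), Mul(Function('S')(43, -142), Pow(-22171, -1))) = Add(Mul(-4931, Pow(-7343, -1)), Mul(Add(1, Mul(Rational(1, 4), 43), Mul(Rational(1, 4), -142)), Pow(-22171, -1))) = Add(Mul(-4931, Rational(-1, 7343)), Mul(Add(1, Rational(43, 4), Rational(-71, 2)), Rational(-1, 22171))) = Add(Rational(4931, 7343), Mul(Rational(-95, 4), Rational(-1, 22171))) = Add(Rational(4931, 7343), Rational(95, 88684)) = Rational(437998389, 651206612)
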